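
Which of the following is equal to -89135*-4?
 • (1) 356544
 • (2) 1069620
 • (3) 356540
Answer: 3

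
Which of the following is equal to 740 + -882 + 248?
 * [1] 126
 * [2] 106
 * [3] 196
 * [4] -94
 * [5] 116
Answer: 2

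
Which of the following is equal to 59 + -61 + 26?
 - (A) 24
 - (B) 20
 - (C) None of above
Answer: A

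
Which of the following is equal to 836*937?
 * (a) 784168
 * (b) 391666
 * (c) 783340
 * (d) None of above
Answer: d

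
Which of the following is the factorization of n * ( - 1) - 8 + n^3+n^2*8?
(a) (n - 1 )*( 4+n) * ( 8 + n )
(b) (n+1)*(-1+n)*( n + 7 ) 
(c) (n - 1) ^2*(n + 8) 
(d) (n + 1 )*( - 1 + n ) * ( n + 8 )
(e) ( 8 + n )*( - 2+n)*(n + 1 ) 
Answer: d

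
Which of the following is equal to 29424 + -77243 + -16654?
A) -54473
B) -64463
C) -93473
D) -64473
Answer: D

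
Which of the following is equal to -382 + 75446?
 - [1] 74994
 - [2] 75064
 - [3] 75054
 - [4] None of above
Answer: 2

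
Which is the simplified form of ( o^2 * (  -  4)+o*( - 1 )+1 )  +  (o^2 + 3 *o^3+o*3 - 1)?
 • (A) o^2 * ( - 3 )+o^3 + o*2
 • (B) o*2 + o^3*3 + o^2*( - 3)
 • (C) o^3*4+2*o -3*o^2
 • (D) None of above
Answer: B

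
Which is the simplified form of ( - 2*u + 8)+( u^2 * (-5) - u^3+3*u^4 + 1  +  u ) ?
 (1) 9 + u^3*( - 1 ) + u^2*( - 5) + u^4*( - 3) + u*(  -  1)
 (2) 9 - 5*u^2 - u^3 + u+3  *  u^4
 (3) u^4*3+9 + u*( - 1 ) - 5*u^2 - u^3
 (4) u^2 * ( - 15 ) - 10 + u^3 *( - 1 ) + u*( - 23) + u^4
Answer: 3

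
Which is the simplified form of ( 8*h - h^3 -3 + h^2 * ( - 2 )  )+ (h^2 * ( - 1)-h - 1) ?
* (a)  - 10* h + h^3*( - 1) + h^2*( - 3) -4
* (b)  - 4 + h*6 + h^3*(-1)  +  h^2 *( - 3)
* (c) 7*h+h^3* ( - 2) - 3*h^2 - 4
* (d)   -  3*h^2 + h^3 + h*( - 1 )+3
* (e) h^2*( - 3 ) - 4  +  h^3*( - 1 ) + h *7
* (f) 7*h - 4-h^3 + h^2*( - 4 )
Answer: e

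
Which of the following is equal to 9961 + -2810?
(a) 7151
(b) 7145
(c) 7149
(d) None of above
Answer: a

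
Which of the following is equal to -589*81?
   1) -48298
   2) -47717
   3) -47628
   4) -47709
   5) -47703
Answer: 4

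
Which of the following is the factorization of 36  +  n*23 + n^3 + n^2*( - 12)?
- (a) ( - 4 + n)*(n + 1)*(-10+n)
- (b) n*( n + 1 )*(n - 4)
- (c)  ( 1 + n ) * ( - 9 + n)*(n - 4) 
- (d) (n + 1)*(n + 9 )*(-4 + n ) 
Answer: c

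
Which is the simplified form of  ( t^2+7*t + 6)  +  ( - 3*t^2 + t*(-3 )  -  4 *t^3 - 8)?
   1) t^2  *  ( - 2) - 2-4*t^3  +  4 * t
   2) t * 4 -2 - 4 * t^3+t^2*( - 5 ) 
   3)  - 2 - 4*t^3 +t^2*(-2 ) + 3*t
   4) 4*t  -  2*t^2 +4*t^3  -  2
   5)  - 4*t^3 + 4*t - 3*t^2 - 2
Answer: 1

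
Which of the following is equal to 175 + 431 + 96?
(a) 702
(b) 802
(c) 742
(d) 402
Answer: a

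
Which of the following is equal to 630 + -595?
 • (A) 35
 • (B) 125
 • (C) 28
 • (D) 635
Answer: A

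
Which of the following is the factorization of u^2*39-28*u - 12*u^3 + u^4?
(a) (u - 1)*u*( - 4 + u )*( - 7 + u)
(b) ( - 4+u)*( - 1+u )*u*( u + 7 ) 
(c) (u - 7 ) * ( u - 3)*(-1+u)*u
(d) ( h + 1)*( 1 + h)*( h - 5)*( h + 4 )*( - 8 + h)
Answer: a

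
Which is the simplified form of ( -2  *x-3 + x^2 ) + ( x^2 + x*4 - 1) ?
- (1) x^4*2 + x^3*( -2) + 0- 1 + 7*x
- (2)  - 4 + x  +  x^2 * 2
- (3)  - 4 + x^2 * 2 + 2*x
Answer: 3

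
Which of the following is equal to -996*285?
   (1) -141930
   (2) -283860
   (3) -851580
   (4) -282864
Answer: 2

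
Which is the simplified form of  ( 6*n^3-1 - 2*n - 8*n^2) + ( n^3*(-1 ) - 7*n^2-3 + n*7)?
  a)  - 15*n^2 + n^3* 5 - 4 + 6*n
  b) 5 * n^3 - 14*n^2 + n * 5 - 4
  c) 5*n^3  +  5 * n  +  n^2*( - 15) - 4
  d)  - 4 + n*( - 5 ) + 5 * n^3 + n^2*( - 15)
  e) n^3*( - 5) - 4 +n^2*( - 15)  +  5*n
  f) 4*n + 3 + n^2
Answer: c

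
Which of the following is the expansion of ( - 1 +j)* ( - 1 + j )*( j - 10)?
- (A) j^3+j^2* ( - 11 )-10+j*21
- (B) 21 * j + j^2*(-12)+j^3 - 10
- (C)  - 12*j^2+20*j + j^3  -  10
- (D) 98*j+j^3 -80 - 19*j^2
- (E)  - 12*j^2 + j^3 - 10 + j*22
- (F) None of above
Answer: B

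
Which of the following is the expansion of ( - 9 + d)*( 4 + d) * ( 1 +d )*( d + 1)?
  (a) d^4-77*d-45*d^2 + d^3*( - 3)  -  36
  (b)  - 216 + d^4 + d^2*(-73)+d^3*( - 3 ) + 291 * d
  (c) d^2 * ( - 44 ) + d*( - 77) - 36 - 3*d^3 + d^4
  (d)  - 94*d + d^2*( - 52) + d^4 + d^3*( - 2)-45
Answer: a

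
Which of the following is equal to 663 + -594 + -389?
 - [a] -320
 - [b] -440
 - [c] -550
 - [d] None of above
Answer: a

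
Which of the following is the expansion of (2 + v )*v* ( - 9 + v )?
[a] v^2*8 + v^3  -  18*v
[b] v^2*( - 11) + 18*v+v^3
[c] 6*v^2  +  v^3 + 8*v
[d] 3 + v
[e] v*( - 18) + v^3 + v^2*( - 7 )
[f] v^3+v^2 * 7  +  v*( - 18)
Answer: e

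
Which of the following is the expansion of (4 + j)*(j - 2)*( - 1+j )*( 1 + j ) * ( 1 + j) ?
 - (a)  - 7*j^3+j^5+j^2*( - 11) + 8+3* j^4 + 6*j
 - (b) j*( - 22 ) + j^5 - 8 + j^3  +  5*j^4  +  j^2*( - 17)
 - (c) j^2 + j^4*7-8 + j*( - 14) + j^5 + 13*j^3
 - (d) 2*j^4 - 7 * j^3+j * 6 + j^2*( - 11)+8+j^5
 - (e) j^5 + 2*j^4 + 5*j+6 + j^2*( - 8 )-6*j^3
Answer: a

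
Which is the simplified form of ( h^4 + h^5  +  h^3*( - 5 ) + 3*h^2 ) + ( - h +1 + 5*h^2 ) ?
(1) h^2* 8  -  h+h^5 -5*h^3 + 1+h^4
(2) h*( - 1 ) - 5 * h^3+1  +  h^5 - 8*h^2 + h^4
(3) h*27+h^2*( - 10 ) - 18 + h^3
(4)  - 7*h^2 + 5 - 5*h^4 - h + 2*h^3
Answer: 1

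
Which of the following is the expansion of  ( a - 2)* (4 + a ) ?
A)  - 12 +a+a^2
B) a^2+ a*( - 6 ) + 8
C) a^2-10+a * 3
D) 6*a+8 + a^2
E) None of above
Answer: E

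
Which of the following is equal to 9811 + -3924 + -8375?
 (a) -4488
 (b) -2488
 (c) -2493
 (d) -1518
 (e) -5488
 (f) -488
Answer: b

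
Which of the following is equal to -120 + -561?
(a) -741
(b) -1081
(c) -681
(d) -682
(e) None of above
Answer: c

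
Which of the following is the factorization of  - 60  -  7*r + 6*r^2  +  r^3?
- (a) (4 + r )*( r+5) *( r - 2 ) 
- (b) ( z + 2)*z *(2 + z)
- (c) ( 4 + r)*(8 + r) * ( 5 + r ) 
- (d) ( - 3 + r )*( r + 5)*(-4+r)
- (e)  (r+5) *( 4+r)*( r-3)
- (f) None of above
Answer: e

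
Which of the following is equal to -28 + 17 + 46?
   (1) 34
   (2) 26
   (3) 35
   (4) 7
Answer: 3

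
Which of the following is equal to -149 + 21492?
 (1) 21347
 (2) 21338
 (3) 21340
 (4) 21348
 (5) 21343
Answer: 5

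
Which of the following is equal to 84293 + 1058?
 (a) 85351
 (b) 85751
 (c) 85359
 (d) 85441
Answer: a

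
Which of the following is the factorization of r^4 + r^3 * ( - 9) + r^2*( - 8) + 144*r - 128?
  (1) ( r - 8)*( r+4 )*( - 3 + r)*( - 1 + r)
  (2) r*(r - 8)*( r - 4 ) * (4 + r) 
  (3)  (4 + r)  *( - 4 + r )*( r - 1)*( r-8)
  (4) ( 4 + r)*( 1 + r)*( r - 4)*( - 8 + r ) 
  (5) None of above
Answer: 3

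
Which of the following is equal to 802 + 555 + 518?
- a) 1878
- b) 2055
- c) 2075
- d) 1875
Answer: d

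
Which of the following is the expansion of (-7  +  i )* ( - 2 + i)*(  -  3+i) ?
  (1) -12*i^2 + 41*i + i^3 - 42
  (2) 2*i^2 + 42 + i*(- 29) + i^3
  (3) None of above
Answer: 1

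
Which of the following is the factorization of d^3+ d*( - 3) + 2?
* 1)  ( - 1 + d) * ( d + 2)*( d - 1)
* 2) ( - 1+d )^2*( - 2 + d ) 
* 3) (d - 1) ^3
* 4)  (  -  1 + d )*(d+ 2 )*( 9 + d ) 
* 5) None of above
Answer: 1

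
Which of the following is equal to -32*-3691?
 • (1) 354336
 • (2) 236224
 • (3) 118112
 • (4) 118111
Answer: 3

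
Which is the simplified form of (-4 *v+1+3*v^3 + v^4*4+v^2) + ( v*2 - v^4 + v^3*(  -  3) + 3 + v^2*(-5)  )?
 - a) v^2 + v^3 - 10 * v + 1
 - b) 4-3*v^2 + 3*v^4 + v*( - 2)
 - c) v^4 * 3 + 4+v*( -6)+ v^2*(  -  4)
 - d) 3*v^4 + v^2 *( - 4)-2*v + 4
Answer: d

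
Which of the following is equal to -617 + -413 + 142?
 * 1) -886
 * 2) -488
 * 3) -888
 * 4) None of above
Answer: 3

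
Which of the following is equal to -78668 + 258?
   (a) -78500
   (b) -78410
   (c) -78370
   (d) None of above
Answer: b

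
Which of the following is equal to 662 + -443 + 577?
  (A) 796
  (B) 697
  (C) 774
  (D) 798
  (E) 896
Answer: A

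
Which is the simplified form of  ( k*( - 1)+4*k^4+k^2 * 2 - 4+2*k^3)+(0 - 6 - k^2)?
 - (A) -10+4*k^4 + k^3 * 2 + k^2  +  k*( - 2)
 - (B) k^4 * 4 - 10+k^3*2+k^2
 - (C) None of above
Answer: C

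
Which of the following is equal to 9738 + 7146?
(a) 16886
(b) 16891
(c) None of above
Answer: c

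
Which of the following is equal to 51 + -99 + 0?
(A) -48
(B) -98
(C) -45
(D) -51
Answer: A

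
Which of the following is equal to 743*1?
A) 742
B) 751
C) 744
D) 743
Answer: D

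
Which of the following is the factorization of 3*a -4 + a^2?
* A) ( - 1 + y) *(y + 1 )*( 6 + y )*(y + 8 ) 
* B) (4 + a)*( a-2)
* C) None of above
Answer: C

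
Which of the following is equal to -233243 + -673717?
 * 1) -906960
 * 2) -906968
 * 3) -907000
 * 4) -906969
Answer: 1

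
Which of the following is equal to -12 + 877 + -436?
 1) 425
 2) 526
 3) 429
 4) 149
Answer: 3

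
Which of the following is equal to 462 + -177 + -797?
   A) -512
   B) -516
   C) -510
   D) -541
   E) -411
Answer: A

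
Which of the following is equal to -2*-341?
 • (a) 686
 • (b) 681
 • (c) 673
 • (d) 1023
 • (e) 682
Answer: e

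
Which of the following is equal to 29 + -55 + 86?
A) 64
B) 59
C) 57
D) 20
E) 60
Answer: E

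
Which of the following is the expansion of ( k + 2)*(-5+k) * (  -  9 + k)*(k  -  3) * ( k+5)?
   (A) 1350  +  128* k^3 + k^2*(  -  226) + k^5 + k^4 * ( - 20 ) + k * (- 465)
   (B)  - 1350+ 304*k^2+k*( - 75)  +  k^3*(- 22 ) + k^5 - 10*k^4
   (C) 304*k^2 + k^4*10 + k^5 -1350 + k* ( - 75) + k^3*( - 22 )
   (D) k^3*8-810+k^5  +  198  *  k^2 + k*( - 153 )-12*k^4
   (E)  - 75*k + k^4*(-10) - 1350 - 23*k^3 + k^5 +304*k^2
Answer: B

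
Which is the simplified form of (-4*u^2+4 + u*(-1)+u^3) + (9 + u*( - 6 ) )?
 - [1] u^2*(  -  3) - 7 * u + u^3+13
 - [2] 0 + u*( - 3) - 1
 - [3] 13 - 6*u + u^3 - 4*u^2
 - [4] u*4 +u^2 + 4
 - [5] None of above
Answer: 5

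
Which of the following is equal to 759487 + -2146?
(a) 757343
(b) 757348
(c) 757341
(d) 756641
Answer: c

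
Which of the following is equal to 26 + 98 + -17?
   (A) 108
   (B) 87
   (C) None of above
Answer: C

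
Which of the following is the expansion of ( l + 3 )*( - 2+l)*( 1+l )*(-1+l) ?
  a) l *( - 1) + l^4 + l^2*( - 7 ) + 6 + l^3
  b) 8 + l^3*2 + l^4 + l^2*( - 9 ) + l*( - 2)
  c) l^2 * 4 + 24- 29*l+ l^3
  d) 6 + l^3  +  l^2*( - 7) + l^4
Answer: a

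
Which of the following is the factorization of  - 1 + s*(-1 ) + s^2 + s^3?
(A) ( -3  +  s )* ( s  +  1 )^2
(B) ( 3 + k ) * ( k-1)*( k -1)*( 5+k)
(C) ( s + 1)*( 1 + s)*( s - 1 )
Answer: C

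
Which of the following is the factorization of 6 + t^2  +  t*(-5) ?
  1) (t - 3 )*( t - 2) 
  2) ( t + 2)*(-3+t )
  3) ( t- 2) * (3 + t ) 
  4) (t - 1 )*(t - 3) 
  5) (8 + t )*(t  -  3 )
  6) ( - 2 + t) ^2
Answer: 1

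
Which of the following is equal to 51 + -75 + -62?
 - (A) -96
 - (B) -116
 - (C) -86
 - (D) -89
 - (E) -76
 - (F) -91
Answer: C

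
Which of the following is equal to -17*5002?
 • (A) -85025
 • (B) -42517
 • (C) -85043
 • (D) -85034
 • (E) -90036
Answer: D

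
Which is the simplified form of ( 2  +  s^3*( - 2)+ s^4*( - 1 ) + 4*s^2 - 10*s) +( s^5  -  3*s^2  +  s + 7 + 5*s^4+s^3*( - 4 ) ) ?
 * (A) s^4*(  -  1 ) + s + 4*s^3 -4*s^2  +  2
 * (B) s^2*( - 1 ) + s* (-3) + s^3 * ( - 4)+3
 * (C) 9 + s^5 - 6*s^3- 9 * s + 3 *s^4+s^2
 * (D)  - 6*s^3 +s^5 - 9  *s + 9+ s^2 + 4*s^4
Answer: D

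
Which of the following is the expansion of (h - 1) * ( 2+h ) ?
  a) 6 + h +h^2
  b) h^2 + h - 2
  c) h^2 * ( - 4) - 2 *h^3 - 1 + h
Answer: b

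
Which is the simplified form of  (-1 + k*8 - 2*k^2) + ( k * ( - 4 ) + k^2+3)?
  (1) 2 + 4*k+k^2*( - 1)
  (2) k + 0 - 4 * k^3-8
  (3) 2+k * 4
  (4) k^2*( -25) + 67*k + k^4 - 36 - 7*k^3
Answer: 1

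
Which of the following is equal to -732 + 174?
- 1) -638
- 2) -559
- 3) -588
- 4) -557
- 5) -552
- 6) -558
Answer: 6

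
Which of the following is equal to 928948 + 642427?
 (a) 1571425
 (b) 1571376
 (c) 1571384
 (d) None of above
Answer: d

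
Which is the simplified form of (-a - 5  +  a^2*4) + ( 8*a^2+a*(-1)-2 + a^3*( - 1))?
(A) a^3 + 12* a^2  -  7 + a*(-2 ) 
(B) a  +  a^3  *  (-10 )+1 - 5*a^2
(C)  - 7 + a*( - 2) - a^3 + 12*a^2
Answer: C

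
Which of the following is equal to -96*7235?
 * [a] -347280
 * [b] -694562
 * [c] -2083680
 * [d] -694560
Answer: d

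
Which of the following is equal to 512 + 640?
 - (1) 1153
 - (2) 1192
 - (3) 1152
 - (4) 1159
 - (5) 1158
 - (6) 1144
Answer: 3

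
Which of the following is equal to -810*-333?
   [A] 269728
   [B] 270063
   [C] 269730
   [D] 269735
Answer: C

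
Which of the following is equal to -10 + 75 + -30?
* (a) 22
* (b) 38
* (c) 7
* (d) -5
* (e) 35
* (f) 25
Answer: e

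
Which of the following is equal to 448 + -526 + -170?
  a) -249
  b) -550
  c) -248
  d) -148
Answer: c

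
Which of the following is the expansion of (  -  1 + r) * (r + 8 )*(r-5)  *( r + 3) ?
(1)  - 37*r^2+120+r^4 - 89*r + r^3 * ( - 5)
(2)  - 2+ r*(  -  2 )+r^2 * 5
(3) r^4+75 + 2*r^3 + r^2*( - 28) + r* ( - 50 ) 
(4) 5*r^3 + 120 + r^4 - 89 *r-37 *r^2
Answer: 4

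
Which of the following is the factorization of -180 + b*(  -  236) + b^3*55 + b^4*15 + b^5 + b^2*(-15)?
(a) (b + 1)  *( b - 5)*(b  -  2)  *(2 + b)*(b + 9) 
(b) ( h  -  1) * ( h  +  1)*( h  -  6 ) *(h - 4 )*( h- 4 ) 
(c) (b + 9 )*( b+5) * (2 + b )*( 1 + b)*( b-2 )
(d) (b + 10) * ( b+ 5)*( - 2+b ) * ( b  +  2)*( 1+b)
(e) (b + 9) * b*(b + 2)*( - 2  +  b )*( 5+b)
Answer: c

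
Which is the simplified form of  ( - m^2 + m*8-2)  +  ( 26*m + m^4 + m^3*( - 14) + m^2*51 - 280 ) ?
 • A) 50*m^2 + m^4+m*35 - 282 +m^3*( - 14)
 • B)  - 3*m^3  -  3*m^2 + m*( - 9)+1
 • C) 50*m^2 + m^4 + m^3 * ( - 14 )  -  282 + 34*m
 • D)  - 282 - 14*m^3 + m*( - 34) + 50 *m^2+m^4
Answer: C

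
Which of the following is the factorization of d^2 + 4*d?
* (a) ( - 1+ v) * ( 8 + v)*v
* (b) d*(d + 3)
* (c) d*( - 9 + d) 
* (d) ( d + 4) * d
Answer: d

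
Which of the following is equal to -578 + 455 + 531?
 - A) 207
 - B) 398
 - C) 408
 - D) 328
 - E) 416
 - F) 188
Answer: C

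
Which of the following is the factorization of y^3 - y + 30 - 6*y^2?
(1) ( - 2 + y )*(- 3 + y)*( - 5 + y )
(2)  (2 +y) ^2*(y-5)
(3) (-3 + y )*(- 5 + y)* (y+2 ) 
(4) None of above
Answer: 3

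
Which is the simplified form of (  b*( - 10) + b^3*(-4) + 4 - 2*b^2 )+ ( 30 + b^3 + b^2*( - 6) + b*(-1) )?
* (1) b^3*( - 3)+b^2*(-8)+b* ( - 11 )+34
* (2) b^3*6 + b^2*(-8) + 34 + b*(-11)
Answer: 1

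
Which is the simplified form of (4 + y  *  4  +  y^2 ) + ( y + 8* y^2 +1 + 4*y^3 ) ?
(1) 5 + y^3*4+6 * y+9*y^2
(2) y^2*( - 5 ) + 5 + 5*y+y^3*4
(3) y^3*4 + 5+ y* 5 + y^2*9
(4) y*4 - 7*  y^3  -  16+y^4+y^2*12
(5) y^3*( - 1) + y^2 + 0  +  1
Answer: 3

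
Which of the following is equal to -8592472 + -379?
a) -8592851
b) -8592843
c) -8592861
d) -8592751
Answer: a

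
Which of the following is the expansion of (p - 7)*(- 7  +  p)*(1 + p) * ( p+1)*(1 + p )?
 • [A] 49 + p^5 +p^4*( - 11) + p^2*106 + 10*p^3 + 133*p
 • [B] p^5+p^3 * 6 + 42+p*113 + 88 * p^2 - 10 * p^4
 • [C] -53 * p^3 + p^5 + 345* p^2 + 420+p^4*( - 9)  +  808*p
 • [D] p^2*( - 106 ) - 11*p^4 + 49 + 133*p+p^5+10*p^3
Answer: A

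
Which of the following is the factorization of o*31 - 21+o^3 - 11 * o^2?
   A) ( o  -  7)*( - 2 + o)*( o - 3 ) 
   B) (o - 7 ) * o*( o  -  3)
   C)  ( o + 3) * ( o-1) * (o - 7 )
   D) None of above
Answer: D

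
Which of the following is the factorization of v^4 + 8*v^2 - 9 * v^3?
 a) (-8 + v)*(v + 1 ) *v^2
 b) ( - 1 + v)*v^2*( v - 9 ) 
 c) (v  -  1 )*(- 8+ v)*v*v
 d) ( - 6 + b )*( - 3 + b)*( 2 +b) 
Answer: c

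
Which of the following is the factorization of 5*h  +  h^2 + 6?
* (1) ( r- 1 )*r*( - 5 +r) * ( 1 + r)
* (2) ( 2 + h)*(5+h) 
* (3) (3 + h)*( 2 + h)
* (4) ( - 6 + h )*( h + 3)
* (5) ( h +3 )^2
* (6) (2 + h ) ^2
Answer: 3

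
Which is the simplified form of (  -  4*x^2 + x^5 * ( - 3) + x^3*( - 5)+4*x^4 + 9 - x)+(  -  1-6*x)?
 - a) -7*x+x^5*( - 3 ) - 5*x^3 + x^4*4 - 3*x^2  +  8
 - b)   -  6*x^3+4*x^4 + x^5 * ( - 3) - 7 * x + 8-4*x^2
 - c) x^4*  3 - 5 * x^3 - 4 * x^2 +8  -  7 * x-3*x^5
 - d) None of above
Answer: d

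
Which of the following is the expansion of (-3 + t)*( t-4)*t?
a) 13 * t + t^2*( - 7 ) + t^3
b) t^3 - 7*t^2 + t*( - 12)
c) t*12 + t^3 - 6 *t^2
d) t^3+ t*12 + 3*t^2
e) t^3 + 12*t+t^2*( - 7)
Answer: e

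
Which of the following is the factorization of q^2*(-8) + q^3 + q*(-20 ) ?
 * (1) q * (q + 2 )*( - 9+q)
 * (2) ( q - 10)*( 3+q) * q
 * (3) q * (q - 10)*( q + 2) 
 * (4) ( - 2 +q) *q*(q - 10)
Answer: 3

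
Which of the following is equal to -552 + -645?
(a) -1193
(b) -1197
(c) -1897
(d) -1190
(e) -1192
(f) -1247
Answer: b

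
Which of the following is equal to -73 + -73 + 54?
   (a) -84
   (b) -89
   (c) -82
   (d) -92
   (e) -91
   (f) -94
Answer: d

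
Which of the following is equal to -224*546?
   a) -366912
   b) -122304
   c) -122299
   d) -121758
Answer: b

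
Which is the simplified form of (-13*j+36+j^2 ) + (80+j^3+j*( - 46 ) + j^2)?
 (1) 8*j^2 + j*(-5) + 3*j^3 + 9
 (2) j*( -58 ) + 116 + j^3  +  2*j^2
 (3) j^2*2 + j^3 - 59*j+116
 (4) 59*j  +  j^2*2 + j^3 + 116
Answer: 3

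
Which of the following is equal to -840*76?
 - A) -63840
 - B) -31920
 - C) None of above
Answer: A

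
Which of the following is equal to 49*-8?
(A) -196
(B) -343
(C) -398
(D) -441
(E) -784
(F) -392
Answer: F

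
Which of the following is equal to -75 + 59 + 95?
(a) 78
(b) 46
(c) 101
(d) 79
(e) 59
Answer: d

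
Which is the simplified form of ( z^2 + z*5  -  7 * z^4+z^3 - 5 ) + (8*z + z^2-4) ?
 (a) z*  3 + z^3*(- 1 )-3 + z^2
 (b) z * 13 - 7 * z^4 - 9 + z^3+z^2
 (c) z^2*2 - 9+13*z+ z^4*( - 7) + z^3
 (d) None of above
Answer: c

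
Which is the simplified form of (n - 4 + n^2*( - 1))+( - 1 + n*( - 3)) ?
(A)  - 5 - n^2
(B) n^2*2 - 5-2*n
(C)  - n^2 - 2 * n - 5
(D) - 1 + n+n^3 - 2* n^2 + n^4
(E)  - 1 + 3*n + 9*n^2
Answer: C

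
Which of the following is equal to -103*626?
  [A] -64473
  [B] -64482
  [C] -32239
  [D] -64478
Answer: D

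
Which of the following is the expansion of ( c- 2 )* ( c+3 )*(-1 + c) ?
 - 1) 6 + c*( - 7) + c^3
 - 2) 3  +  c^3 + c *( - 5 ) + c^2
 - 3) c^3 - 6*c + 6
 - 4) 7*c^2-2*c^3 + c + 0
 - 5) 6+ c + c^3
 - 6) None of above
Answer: 1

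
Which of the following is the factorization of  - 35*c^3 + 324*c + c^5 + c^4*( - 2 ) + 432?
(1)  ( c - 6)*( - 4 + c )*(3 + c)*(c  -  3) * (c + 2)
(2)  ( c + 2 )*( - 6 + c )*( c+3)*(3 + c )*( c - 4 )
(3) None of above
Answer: 2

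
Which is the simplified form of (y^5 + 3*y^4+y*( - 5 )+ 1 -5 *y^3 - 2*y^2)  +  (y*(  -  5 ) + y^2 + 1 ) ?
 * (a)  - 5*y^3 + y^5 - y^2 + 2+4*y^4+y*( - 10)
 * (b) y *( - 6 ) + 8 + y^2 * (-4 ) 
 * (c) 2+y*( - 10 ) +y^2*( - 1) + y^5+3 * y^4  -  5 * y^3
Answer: c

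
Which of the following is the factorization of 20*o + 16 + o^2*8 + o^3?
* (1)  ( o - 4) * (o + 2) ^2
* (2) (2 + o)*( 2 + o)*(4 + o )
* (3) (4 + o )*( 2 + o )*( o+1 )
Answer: 2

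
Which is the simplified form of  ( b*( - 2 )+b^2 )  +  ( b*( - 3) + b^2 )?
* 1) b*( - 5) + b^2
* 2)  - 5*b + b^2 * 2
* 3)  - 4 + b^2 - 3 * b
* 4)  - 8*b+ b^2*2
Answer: 2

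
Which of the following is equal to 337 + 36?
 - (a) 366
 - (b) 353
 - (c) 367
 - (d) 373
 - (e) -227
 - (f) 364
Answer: d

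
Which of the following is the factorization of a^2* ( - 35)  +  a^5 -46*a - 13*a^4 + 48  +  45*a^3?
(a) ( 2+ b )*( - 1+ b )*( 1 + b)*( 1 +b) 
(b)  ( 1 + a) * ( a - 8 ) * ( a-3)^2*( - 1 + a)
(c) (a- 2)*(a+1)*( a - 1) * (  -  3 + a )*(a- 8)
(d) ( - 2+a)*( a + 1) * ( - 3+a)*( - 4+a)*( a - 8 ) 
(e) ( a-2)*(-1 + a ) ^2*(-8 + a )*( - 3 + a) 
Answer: c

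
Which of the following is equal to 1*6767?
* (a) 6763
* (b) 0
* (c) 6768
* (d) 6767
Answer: d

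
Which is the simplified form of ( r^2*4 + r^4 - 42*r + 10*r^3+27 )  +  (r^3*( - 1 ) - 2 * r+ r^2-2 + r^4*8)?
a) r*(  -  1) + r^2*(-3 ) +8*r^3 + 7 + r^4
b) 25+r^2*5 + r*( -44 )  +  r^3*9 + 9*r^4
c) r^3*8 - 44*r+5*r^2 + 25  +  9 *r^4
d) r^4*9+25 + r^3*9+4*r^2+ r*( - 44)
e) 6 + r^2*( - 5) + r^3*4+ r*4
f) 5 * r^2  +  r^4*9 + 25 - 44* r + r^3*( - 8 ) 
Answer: b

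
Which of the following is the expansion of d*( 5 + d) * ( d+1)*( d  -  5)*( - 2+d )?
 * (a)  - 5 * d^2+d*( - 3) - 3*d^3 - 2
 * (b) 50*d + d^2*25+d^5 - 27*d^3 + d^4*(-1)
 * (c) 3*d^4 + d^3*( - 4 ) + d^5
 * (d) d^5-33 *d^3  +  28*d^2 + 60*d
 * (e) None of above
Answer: b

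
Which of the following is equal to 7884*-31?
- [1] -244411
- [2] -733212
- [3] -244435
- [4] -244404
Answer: 4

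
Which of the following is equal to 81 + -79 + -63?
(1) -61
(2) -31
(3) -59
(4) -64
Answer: 1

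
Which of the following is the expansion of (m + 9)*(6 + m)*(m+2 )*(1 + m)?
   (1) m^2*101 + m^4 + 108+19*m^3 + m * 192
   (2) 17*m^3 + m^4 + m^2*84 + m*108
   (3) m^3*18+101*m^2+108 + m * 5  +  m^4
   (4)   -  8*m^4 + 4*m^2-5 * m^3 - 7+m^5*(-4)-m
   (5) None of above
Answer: 5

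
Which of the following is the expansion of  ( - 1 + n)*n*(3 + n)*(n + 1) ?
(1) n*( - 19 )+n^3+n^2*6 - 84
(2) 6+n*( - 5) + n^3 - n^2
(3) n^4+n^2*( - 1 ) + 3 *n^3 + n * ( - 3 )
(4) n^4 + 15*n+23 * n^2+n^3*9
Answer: 3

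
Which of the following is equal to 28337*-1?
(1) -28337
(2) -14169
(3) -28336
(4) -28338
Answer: 1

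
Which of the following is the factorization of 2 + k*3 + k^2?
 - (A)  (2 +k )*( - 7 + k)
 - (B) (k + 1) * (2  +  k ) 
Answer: B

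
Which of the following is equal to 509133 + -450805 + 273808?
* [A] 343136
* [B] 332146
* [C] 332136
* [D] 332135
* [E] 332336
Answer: C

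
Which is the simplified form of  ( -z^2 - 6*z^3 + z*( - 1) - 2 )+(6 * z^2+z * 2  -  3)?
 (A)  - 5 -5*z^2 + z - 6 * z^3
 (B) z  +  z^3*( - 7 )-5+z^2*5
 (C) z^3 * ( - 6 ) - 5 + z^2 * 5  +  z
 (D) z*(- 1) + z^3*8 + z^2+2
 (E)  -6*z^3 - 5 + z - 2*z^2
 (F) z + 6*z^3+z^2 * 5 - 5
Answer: C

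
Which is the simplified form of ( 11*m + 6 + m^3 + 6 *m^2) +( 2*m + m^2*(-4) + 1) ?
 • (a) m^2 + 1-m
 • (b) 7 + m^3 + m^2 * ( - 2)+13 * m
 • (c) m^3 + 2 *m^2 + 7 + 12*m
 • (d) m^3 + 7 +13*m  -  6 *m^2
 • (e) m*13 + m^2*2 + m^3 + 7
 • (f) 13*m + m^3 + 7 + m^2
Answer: e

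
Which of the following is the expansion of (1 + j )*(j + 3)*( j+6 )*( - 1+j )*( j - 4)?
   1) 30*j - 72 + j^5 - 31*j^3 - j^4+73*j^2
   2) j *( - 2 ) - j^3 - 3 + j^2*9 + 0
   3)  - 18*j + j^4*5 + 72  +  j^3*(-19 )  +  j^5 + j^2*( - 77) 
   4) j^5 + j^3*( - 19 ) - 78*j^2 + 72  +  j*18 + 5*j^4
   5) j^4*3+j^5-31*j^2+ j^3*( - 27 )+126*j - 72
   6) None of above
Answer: 6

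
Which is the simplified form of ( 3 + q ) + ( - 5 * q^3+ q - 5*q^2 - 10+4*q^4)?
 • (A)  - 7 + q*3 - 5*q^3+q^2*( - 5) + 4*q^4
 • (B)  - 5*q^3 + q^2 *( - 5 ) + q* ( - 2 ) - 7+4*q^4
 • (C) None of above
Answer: C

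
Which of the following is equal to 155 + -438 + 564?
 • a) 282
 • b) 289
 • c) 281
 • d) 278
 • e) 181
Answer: c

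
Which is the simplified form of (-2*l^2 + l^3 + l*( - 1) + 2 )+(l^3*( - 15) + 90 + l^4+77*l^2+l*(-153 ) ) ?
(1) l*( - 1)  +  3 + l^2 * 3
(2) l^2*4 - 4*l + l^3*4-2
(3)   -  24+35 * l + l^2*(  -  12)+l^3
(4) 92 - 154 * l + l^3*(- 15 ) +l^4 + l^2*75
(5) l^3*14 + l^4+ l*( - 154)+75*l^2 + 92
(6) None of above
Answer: 6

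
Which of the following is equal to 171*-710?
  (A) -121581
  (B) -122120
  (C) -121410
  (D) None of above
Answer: C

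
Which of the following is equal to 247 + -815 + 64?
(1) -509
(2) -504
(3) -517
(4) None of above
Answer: 2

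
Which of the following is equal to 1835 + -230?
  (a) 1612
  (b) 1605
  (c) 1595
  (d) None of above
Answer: b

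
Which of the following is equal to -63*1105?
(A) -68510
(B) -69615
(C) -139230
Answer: B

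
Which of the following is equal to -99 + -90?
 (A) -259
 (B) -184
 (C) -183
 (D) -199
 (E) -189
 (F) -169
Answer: E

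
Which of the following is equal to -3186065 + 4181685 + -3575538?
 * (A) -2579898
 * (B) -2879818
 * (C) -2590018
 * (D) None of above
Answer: D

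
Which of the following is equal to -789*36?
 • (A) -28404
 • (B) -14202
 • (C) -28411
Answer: A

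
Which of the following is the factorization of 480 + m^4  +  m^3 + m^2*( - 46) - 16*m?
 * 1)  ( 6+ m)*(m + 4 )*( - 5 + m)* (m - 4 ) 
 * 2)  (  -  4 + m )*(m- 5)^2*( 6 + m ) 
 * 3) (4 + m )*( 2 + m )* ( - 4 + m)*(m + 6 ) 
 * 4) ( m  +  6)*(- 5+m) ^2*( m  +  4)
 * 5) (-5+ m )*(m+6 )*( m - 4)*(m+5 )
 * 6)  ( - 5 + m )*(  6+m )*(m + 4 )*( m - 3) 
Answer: 1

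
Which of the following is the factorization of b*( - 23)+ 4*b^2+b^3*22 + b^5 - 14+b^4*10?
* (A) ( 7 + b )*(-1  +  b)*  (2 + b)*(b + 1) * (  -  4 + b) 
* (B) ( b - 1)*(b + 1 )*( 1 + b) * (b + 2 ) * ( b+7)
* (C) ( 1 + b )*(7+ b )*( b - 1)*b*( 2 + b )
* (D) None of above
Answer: B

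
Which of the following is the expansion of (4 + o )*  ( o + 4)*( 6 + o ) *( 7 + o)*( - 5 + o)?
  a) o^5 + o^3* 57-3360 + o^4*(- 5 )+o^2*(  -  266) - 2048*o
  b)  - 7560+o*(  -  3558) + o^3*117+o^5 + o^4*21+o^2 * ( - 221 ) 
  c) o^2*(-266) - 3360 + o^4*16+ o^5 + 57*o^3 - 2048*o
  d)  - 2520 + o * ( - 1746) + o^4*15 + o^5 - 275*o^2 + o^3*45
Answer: c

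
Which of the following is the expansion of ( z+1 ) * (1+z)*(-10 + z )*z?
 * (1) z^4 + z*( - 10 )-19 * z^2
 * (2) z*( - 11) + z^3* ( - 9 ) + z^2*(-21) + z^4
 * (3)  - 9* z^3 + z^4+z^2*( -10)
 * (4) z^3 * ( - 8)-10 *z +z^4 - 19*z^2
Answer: 4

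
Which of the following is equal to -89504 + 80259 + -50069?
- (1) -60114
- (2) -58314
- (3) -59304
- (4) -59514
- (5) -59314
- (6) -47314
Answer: 5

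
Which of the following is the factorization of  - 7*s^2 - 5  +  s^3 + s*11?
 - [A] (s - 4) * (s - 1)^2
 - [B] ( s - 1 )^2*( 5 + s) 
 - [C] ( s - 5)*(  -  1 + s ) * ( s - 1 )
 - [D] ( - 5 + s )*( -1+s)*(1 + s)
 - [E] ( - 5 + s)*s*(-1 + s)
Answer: C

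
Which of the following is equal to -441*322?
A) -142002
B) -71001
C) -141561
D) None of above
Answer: A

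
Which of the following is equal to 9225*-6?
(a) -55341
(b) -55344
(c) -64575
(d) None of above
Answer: d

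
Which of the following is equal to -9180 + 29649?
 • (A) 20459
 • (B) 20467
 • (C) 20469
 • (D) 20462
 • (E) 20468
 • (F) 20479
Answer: C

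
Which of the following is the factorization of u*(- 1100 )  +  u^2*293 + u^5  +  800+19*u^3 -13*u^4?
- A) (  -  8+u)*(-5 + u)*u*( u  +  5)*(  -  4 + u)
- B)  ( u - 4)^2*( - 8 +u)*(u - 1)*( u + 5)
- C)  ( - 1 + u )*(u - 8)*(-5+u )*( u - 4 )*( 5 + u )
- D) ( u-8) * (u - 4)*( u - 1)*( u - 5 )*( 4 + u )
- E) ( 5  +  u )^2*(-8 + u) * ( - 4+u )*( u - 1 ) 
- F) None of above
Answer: C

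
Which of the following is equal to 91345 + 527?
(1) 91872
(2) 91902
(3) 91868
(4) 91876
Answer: 1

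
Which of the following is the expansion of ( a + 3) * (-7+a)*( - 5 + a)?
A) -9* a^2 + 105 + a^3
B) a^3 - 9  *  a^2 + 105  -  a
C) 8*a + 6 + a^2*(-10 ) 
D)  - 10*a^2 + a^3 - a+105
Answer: B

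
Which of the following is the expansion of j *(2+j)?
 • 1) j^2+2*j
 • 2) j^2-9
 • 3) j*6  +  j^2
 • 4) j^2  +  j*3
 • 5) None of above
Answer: 1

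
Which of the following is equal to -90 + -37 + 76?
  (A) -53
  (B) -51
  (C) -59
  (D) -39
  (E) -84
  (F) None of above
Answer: B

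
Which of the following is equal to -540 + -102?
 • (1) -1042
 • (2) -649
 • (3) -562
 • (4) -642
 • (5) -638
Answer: 4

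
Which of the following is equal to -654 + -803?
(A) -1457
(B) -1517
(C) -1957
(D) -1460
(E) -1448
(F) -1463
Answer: A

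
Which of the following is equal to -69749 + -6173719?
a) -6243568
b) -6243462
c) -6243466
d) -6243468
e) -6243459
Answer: d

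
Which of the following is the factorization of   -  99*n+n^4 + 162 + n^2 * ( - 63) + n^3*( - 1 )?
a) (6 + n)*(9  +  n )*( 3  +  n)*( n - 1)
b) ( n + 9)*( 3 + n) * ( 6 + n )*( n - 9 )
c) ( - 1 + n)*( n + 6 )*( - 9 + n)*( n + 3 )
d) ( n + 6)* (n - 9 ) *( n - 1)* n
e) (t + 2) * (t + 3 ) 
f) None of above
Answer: c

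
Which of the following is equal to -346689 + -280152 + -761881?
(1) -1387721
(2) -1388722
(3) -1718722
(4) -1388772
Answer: 2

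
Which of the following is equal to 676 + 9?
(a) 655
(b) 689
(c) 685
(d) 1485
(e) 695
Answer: c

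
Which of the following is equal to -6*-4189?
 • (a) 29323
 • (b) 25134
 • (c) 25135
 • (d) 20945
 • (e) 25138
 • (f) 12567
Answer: b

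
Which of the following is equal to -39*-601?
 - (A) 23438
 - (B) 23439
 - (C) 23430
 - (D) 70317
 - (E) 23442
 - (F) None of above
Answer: B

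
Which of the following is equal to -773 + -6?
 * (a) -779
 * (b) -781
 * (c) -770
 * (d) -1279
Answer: a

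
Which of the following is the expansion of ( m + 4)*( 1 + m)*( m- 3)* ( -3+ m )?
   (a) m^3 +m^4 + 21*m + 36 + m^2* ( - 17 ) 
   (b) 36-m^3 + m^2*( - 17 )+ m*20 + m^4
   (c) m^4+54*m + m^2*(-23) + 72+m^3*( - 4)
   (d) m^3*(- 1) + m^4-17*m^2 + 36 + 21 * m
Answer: d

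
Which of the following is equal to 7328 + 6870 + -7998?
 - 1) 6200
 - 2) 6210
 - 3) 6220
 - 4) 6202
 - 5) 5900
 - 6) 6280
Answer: 1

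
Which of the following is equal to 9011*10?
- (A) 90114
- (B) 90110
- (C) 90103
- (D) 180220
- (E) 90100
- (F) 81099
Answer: B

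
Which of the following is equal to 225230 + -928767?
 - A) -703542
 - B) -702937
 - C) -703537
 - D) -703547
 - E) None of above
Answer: C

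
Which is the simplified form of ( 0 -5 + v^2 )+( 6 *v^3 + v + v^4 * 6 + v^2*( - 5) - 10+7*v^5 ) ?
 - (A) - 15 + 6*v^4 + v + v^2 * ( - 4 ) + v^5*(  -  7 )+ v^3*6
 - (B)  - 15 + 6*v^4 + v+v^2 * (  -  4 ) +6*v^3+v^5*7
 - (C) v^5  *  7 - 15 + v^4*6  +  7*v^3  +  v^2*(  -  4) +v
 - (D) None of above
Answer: B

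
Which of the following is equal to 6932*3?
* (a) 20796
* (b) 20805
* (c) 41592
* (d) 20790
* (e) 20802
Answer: a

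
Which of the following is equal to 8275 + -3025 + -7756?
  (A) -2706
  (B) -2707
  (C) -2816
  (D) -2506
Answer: D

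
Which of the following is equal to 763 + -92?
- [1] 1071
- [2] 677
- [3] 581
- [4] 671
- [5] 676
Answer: 4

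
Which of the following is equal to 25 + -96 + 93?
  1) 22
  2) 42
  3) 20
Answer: 1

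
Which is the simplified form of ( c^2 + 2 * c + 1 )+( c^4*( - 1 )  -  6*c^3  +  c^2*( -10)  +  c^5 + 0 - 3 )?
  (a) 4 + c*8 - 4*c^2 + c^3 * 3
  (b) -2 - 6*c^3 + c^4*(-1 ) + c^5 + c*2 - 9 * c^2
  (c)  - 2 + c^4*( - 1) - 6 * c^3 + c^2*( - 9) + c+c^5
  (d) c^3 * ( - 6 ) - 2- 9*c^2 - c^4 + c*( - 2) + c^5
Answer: b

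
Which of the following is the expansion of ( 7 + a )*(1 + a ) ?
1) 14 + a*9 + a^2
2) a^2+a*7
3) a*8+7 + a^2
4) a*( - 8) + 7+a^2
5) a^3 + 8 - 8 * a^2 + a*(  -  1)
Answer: 3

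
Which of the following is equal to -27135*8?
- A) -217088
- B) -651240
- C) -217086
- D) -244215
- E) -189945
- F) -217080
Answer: F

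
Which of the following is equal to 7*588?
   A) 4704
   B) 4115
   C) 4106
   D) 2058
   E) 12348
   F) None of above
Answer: F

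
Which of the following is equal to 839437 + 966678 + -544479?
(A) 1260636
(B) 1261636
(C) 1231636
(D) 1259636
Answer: B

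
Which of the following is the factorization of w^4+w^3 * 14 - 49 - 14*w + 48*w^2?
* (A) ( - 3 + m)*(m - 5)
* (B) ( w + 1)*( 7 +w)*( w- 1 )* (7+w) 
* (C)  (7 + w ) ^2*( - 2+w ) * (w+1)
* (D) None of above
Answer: B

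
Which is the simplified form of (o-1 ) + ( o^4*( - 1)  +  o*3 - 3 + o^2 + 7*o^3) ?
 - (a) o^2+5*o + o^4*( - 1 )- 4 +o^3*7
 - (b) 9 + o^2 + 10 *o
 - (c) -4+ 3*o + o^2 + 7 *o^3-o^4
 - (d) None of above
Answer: d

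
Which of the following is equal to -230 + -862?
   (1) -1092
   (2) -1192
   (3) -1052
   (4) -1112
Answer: 1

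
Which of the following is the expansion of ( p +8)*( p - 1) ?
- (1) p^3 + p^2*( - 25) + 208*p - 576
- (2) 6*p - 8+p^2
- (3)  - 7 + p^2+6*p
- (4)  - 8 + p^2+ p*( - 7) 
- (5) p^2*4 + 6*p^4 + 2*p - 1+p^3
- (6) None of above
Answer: 6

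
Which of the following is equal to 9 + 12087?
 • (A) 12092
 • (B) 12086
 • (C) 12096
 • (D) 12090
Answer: C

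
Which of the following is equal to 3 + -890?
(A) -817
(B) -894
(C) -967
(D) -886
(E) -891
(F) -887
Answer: F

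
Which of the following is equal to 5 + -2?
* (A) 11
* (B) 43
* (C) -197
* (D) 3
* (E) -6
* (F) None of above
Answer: D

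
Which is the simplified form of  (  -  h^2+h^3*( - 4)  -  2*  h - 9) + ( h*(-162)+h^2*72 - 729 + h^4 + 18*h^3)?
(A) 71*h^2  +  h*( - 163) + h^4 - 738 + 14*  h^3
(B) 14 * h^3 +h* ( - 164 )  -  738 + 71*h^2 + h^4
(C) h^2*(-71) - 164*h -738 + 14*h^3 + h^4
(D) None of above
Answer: B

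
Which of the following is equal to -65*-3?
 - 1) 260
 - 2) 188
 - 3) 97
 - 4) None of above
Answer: 4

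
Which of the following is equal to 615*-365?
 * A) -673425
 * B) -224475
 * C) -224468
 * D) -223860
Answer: B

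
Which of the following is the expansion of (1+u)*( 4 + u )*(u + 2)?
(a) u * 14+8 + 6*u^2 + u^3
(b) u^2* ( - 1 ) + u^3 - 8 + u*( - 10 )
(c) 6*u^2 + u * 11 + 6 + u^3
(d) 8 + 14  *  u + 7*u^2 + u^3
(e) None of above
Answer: d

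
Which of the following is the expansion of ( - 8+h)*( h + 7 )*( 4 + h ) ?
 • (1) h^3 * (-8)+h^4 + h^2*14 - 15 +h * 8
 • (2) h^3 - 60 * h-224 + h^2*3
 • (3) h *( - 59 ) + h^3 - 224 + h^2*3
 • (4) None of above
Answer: 2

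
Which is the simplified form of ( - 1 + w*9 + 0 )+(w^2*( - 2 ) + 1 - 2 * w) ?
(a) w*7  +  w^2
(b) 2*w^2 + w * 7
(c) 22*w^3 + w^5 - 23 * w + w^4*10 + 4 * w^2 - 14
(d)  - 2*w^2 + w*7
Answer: d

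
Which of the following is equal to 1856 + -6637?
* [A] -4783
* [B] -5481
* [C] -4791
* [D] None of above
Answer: D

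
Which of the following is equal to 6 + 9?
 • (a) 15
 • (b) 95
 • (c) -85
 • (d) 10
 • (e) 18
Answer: a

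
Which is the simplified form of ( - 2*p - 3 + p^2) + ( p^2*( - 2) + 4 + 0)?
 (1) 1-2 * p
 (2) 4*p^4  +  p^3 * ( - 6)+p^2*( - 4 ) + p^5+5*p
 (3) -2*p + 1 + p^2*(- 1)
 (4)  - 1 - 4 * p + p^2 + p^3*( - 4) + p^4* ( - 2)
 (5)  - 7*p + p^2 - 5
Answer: 3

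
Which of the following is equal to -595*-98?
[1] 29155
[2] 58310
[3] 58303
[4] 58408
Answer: 2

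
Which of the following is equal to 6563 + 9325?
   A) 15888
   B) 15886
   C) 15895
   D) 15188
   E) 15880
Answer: A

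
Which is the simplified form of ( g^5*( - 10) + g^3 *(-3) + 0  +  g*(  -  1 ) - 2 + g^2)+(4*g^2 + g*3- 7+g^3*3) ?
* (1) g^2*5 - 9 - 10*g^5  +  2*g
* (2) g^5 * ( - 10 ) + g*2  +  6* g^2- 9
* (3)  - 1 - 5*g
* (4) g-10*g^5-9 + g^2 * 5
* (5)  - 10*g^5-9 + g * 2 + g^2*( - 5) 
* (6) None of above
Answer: 1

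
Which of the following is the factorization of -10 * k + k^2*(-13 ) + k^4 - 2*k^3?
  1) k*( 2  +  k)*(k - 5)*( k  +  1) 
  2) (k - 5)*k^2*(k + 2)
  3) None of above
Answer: 1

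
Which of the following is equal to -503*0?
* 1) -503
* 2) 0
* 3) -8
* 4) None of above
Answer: 2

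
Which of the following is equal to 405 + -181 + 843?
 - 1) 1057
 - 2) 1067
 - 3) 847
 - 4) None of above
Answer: 2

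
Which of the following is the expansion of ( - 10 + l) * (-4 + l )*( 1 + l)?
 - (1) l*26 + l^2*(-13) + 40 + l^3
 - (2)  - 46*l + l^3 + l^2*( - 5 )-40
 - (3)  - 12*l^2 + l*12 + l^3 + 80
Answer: 1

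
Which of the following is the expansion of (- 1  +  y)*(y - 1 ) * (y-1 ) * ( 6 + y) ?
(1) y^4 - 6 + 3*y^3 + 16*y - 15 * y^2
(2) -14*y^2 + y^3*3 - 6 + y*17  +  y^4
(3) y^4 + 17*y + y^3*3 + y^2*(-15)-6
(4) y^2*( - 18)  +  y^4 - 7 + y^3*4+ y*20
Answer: 3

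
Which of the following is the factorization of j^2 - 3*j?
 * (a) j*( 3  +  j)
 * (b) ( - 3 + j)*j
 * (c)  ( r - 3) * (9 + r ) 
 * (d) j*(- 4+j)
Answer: b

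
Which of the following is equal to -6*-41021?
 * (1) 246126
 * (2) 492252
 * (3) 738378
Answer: 1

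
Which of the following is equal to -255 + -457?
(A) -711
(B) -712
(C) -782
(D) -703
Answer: B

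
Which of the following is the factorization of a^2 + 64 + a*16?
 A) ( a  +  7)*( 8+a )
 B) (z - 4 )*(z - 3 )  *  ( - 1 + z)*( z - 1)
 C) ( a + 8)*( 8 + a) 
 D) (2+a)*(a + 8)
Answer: C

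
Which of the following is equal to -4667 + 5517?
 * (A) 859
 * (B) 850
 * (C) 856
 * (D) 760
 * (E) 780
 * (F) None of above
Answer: B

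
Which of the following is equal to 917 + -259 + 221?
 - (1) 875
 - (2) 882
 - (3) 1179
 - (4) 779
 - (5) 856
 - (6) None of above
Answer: 6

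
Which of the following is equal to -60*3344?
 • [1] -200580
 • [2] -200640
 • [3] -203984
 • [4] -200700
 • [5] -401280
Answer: 2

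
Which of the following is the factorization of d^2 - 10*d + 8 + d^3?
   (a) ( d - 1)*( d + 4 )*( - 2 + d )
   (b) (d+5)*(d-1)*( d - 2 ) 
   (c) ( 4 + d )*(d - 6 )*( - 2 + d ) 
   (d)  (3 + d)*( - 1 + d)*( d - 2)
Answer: a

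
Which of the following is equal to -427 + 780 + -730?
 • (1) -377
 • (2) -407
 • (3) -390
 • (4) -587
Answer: 1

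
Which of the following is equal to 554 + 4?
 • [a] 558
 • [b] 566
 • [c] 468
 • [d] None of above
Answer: a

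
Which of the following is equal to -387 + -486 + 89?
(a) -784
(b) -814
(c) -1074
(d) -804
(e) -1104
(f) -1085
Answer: a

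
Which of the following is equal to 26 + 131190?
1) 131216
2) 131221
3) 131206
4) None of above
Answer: 1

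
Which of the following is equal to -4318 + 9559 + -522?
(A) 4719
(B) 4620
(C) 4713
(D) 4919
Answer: A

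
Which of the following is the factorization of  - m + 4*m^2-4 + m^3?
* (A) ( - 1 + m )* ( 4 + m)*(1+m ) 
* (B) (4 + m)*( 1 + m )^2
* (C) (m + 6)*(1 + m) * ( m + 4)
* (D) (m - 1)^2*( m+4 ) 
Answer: A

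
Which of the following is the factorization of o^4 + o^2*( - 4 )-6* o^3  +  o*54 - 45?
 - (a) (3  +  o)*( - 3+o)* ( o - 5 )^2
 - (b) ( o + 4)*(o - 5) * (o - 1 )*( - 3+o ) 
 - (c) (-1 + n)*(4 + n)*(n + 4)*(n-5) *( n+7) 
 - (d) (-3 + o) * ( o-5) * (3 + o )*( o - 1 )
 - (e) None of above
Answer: d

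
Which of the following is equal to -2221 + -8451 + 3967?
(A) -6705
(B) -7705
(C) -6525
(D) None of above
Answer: A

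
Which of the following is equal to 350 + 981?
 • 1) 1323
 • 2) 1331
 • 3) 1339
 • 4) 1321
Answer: 2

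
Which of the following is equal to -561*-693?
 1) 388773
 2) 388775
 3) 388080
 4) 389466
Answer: 1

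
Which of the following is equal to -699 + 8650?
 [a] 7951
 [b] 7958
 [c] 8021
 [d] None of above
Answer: a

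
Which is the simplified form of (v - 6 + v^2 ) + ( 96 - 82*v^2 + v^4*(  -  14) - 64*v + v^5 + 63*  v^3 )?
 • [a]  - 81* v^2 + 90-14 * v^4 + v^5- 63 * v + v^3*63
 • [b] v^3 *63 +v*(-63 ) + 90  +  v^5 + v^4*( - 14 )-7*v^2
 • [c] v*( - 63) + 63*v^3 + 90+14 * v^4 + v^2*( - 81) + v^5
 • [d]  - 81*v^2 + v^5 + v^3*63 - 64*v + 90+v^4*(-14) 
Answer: a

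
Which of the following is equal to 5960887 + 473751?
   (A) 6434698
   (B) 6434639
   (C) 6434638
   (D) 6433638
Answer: C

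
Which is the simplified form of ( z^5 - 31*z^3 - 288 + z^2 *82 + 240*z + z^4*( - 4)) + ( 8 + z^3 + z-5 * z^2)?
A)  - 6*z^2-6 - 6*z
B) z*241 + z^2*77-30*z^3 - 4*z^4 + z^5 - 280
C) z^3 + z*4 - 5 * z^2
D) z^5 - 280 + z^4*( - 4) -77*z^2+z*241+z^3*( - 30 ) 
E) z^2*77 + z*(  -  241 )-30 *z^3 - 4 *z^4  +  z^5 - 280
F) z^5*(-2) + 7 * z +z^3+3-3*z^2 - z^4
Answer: B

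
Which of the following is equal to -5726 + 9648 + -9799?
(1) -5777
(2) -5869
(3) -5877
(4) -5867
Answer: 3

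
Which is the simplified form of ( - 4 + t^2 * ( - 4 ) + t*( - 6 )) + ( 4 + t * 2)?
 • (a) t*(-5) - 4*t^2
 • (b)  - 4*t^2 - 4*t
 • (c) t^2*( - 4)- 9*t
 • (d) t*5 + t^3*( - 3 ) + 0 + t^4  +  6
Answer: b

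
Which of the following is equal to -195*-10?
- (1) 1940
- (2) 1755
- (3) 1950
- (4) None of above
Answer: 3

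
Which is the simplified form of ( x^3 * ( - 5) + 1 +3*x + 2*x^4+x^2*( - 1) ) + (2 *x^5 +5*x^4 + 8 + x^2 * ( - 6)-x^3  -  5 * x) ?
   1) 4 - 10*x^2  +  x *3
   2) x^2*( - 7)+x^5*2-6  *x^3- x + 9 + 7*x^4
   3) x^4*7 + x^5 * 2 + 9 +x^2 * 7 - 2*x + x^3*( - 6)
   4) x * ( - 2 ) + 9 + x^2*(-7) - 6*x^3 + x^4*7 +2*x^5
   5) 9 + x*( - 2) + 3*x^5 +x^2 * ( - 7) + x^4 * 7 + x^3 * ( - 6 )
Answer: 4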